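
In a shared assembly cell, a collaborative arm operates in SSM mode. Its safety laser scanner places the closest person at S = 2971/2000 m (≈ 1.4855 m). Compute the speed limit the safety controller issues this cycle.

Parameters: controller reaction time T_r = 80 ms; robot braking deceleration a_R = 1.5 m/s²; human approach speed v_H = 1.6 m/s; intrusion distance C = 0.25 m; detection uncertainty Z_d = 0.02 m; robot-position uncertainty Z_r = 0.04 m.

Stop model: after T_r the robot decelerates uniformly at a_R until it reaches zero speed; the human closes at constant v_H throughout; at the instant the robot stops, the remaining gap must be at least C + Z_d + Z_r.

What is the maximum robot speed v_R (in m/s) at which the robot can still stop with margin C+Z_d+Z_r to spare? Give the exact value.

at the boundary: (1/3)·v² + (86/75)·v + (-419/400) = 0
  disc = (86/75)² − 4·(1/3)·(-419/400) = 61009/22500 ; √disc = 247/150
  v_R = (−(86/75) + 247/150) / (2·(1/3)) = 3/4 m/s
check:
T_s = v_R/a_R = (3/4)/(3/2) = 0.5000 s
robot covers v_R·T_r = 0.7500·0.0800 = 0.0600 m before braking
robot under decel: 0.7500²/(2·1.5000) = 0.1875 m
human over T_r+T_s: 1.6000·(0.0800+0.5000) = 0.9280 m
C+Z_d+Z_r = 0.2500+0.0200+0.0400 = 0.3100 m
sum ≈ 0.0600+0.1875+0.9280+0.3100 ≈ 1.4855 m = S ✓

v_R_max = 3/4 m/s = 0.7500 m/s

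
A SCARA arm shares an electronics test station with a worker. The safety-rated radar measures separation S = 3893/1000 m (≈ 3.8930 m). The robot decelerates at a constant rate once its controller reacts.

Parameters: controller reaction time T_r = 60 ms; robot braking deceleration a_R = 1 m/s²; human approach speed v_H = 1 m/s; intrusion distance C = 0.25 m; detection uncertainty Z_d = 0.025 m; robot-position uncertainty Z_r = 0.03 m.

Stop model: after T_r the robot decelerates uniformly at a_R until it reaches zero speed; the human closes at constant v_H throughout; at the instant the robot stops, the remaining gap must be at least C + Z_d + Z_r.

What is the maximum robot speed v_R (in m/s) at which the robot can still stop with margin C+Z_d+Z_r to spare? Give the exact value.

collect terms ⇒ (1/2)·v_R² + (53/50)·v_R + (-441/125) = 0
  disc = (53/50)² − 4·(1/2)·(-441/125) = 20449/2500 ; √disc = 143/50
  v_R = (−(53/50) + 143/50) / (2·(1/2)) = 9/5 m/s
check:
T_s = v_R/a_R = (9/5)/1 = 1.8000 s
robot in T_r: 1.8000·0.0600 = 0.1080 m
robot covers 1.8000·1.8000 − ½·1.0000·1.8000² = 1.6200 m while stopping
human over T_r+T_s: 1.0000·(0.0600+1.8000) = 1.8600 m
margins: 0.2500+0.0250+0.0300 = 0.3050 m
sum ≈ 0.1080+1.6200+1.8600+0.3050 ≈ 3.8930 m = S ✓

v_R_max = 9/5 m/s = 1.8000 m/s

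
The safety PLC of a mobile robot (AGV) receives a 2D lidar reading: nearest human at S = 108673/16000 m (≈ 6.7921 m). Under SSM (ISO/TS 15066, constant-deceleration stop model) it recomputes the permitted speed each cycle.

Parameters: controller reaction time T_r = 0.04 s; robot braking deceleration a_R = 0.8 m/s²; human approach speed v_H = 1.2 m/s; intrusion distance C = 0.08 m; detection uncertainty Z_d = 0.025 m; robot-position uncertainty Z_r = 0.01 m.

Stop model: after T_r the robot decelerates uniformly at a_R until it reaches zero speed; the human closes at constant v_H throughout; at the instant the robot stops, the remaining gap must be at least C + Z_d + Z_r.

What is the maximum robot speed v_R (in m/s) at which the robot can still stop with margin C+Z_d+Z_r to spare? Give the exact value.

v_R_max = 9/4 m/s = 2.2500 m/s

quadratic (5/8)·v² + (77/50)·v + (-21213/3200) = 0
  disc = (77/50)² − 4·(5/8)·(-21213/3200) = 3031081/160000 ; √disc = 1741/400
  v_R = (−(77/50) + 1741/400) / (2·(5/8)) = 9/4 m/s
check:
stop time T_s = (9/4)/(4/5) = 2.8125 s
robot covers v_R·T_r = 2.2500·0.0400 = 0.0900 m before braking
robot covers 2.2500·2.8125 − ½·0.8000·2.8125² = 3.1641 m while stopping
human closes 1.2000·2.8525 = 3.4230 m
C+Z_d+Z_r = 0.0800+0.0250+0.0100 = 0.1150 m
sum ≈ 0.0900+3.1641+3.4230+0.1150 ≈ 6.7921 m = S ✓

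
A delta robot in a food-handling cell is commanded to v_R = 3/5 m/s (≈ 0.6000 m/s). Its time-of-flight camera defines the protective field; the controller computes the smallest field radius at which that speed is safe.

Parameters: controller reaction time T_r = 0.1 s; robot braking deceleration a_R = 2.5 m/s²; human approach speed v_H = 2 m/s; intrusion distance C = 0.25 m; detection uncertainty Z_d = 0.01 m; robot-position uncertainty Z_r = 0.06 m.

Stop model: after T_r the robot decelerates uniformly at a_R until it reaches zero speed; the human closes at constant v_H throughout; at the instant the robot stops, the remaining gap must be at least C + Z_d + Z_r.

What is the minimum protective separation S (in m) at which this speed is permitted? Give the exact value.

S_min = 283/250 m = 1.1320 m

T_s = v_R/a_R = (3/5)/(5/2) = 0.2400 s
reaction-phase robot travel = 0.6000·0.1000 = 0.0600 m
robot covers 0.6000·0.2400 − ½·2.5000·0.2400² = 0.0720 m while stopping
human closes 2.0000·0.3400 = 0.6800 m
C+Z_d+Z_r = 0.2500+0.0100+0.0600 = 0.3200 m
S_min ≈ 0.0600+0.0720+0.6800+0.3200  ⇒  S_min = 283/250 m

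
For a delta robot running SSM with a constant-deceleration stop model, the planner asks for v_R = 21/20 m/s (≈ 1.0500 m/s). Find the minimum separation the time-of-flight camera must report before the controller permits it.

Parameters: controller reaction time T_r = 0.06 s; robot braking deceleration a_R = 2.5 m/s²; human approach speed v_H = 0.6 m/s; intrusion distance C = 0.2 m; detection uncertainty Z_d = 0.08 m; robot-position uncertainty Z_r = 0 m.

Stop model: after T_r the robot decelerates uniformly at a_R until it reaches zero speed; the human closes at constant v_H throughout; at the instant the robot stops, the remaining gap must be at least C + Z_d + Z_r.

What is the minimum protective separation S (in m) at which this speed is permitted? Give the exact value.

stop time T_s = (21/20)/(5/2) = 0.4200 s
reaction-phase robot travel = 1.0500·0.0600 = 0.0630 m
robot covers 1.0500·0.4200 − ½·2.5000·0.4200² = 0.2205 m while stopping
person approaches 0.6000·(0.0600+0.4200) = 0.2880 m
residual clearance needed = 0.2000+0.0800+0.0000 = 0.2800 m
S_min ≈ 0.0630+0.2205+0.2880+0.2800  ⇒  S_min = 1703/2000 m

S_min = 1703/2000 m = 0.8515 m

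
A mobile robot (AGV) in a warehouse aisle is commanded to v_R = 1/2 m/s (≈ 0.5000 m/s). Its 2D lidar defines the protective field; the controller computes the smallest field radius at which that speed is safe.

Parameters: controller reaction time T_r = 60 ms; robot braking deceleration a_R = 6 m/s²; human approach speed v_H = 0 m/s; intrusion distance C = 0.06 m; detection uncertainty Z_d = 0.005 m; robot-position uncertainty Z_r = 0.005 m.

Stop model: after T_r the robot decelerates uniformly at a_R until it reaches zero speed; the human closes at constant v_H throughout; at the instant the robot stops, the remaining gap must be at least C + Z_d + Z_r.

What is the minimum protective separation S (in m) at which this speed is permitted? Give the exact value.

S_min = 29/240 m = 0.1208 m

braking lasts T_s = (1/2)/6 = 0.0833 s
reaction-phase robot travel = 0.5000·0.0600 = 0.0300 m
robot under decel: 0.5000²/(2·6.0000) = 0.0208 m
human closes 0.0000·0.1433 = 0.0000 m
C+Z_d+Z_r = 0.0600+0.0050+0.0050 = 0.0700 m
S_min ≈ 0.0300+0.0208+0.0000+0.0700  ⇒  S_min = 29/240 m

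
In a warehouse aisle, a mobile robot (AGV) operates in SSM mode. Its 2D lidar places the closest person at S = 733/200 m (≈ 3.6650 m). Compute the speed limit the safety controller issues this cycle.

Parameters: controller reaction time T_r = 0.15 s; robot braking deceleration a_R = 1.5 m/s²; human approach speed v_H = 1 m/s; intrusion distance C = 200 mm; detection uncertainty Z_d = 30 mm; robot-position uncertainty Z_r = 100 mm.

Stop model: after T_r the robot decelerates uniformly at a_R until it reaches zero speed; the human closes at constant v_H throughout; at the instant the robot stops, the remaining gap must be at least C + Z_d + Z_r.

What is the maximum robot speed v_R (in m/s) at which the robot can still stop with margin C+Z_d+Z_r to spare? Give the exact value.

at the boundary: (1/3)·v² + (49/60)·v + (-637/200) = 0
  disc = (49/60)² − 4·(1/3)·(-637/200) = 17689/3600 ; √disc = 133/60
  v_R = (−(49/60) + 133/60) / (2·(1/3)) = 21/10 m/s
check:
stop time T_s = (21/10)/(3/2) = 1.4000 s
robot in T_r: 2.1000·0.1500 = 0.3150 m
robot under decel: 2.1000²/(2·1.5000) = 1.4700 m
person approaches 1.0000·(0.1500+1.4000) = 1.5500 m
C+Z_d+Z_r = 0.2000+0.0300+0.1000 = 0.3300 m
sum ≈ 0.3150+1.4700+1.5500+0.3300 ≈ 3.6650 m = S ✓

v_R_max = 21/10 m/s = 2.1000 m/s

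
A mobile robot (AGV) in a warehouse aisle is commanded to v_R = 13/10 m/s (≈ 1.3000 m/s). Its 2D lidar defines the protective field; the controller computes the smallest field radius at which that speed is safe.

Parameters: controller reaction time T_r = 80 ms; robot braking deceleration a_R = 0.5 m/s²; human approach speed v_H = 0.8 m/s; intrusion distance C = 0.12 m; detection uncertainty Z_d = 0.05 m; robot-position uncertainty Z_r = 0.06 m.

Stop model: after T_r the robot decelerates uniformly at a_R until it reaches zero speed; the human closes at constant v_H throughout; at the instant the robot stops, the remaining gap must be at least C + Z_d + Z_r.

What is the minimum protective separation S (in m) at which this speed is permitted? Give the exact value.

braking lasts T_s = (13/10)/(1/2) = 2.6000 s
robot covers v_R·T_r = 1.3000·0.0800 = 0.1040 m before braking
braking distance = 1.3000²/(2·0.5000) = 1.6900 m
person approaches 0.8000·(0.0800+2.6000) = 2.1440 m
C+Z_d+Z_r = 0.1200+0.0500+0.0600 = 0.2300 m
S_min ≈ 0.1040+1.6900+2.1440+0.2300  ⇒  S_min = 521/125 m

S_min = 521/125 m = 4.1680 m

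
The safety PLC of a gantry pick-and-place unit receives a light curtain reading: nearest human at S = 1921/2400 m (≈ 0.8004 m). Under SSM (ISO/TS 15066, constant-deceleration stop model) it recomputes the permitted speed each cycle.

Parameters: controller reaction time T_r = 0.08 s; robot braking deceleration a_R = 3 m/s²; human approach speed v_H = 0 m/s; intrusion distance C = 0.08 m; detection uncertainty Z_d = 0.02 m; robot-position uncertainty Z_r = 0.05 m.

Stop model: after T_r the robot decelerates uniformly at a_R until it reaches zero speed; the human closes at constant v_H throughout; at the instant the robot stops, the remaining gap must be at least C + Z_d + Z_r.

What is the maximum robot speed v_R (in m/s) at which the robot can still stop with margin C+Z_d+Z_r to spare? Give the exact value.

quadratic (1/6)·v² + (2/25)·v + (-1561/2400) = 0
  disc = (2/25)² − 4·(1/6)·(-1561/2400) = 39601/90000 ; √disc = 199/300
  v_R = (−(2/25) + 199/300) / (2·(1/6)) = 7/4 m/s
check:
stop time T_s = (7/4)/3 = 0.5833 s
reaction-phase robot travel = 1.7500·0.0800 = 0.1400 m
robot covers 1.7500·0.5833 − ½·3.0000·0.5833² = 0.5104 m while stopping
person approaches 0.0000·(0.0800+0.5833) = 0.0000 m
C+Z_d+Z_r = 0.0800+0.0200+0.0500 = 0.1500 m
sum ≈ 0.1400+0.5104+0.0000+0.1500 ≈ 0.8004 m = S ✓

v_R_max = 7/4 m/s = 1.7500 m/s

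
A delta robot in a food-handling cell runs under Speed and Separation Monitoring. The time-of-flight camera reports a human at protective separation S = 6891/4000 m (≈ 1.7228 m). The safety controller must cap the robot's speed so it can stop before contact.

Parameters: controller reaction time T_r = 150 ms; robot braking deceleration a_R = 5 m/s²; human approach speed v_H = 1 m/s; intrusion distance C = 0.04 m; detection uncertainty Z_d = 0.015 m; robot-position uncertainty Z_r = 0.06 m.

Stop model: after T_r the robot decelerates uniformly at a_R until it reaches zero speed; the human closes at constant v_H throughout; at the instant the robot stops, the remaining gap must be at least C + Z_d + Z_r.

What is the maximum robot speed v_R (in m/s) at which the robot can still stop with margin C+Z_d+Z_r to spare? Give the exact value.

quadratic (1/10)·v² + (7/20)·v + (-5831/4000) = 0
  disc = (7/20)² − 4·(1/10)·(-5831/4000) = 441/625 ; √disc = 21/25
  v_R = (−(7/20) + 21/25) / (2·(1/10)) = 49/20 m/s
check:
braking lasts T_s = (49/20)/5 = 0.4900 s
reaction-phase robot travel = 2.4500·0.1500 = 0.3675 m
braking distance = 2.4500²/(2·5.0000) = 0.6002 m
human closes 1.0000·0.6400 = 0.6400 m
residual clearance needed = 0.0400+0.0150+0.0600 = 0.1150 m
sum ≈ 0.3675+0.6002+0.6400+0.1150 ≈ 1.7228 m = S ✓

v_R_max = 49/20 m/s = 2.4500 m/s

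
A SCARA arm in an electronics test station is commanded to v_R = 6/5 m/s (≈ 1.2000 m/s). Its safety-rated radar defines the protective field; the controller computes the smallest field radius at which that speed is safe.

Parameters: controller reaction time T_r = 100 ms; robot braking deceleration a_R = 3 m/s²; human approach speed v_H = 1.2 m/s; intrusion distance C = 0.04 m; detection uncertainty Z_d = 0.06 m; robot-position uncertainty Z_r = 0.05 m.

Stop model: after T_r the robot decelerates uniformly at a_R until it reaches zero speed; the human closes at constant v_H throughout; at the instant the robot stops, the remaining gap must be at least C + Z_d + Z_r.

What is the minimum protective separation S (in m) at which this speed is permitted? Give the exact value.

S_min = 111/100 m = 1.1100 m

T_s = v_R/a_R = (6/5)/3 = 0.4000 s
reaction-phase robot travel = 1.2000·0.1000 = 0.1200 m
robot covers 1.2000·0.4000 − ½·3.0000·0.4000² = 0.2400 m while stopping
human over T_r+T_s: 1.2000·(0.1000+0.4000) = 0.6000 m
C+Z_d+Z_r = 0.0400+0.0600+0.0500 = 0.1500 m
S_min ≈ 0.1200+0.2400+0.6000+0.1500  ⇒  S_min = 111/100 m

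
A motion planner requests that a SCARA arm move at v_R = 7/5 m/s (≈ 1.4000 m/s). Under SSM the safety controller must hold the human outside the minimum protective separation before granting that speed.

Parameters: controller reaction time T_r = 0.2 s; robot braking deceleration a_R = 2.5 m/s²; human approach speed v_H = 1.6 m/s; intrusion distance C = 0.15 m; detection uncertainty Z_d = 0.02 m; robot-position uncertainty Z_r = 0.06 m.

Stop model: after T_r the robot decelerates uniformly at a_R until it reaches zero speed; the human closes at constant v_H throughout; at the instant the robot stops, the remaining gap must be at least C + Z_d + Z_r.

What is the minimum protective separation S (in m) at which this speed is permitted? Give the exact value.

S_min = 1059/500 m = 2.1180 m

stop time T_s = (7/5)/(5/2) = 0.5600 s
reaction-phase robot travel = 1.4000·0.2000 = 0.2800 m
robot covers 1.4000·0.5600 − ½·2.5000·0.5600² = 0.3920 m while stopping
human closes 1.6000·0.7600 = 1.2160 m
C+Z_d+Z_r = 0.1500+0.0200+0.0600 = 0.2300 m
S_min ≈ 0.2800+0.3920+1.2160+0.2300  ⇒  S_min = 1059/500 m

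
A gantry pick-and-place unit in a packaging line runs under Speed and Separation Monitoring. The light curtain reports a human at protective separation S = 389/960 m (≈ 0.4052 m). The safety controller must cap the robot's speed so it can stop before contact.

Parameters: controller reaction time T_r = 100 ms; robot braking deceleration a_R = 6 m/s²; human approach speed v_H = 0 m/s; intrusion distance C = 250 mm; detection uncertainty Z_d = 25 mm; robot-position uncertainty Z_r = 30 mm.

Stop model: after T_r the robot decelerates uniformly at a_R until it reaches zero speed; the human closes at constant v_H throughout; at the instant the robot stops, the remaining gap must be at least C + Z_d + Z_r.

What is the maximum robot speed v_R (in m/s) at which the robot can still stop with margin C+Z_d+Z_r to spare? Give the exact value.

collect terms ⇒ (1/12)·v_R² + (1/10)·v_R + (-481/4800) = 0
  disc = (1/10)² − 4·(1/12)·(-481/4800) = 25/576 ; √disc = 5/24
  v_R = (−(1/10) + 5/24) / (2·(1/12)) = 13/20 m/s
check:
T_s = v_R/a_R = (13/20)/6 = 0.1083 s
robot in T_r: 0.6500·0.1000 = 0.0650 m
robot under decel: 0.6500²/(2·6.0000) = 0.0352 m
human closes 0.0000·0.2083 = 0.0000 m
residual clearance needed = 0.2500+0.0250+0.0300 = 0.3050 m
sum ≈ 0.0650+0.0352+0.0000+0.3050 ≈ 0.4052 m = S ✓

v_R_max = 13/20 m/s = 0.6500 m/s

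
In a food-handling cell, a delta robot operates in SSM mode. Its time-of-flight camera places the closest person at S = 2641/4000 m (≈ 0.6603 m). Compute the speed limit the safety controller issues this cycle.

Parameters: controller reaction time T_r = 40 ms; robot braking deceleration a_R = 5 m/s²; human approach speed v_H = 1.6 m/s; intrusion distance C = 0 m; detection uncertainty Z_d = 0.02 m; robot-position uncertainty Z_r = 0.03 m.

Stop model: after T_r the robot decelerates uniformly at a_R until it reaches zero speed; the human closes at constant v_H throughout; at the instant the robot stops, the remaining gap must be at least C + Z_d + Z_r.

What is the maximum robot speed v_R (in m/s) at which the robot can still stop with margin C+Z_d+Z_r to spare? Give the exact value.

v_R_max = 23/20 m/s = 1.1500 m/s

quadratic (1/10)·v² + (9/25)·v + (-437/800) = 0
  disc = (9/25)² − 4·(1/10)·(-437/800) = 3481/10000 ; √disc = 59/100
  v_R = (−(9/25) + 59/100) / (2·(1/10)) = 23/20 m/s
check:
stop time T_s = (23/20)/5 = 0.2300 s
robot covers v_R·T_r = 1.1500·0.0400 = 0.0460 m before braking
robot covers 1.1500·0.2300 − ½·5.0000·0.2300² = 0.1323 m while stopping
human closes 1.6000·0.2700 = 0.4320 m
residual clearance needed = 0.0000+0.0200+0.0300 = 0.0500 m
sum ≈ 0.0460+0.1323+0.4320+0.0500 ≈ 0.6603 m = S ✓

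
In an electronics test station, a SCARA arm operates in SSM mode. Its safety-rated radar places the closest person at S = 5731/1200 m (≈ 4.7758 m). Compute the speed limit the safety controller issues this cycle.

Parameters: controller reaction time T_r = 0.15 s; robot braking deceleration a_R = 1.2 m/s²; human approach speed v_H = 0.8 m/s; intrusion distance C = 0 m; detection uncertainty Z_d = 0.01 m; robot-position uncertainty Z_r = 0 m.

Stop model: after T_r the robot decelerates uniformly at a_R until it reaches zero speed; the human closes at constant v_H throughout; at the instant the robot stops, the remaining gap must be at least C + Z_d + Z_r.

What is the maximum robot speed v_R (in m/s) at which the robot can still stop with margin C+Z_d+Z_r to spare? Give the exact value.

v_R_max = 5/2 m/s = 2.5000 m/s

quadratic (5/12)·v² + (49/60)·v + (-223/48) = 0
  disc = (49/60)² − 4·(5/12)·(-223/48) = 841/100 ; √disc = 29/10
  v_R = (−(49/60) + 29/10) / (2·(5/12)) = 5/2 m/s
check:
braking lasts T_s = (5/2)/(6/5) = 2.0833 s
robot in T_r: 2.5000·0.1500 = 0.3750 m
robot covers 2.5000·2.0833 − ½·1.2000·2.0833² = 2.6042 m while stopping
human over T_r+T_s: 0.8000·(0.1500+2.0833) = 1.7867 m
residual clearance needed = 0.0000+0.0100+0.0000 = 0.0100 m
sum ≈ 0.3750+2.6042+1.7867+0.0100 ≈ 4.7758 m = S ✓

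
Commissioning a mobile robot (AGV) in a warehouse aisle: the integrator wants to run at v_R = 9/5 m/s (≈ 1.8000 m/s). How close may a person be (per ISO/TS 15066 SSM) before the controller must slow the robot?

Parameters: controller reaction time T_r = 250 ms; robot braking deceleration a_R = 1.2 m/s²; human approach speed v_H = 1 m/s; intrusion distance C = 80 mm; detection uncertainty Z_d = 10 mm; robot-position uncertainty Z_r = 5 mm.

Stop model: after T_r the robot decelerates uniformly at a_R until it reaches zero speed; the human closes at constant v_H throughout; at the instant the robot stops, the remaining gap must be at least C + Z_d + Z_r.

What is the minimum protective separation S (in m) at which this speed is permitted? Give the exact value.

braking lasts T_s = (9/5)/(6/5) = 1.5000 s
robot in T_r: 1.8000·0.2500 = 0.4500 m
robot covers 1.8000·1.5000 − ½·1.2000·1.5000² = 1.3500 m while stopping
human over T_r+T_s: 1.0000·(0.2500+1.5000) = 1.7500 m
C+Z_d+Z_r = 0.0800+0.0100+0.0050 = 0.0950 m
S_min ≈ 0.4500+1.3500+1.7500+0.0950  ⇒  S_min = 729/200 m

S_min = 729/200 m = 3.6450 m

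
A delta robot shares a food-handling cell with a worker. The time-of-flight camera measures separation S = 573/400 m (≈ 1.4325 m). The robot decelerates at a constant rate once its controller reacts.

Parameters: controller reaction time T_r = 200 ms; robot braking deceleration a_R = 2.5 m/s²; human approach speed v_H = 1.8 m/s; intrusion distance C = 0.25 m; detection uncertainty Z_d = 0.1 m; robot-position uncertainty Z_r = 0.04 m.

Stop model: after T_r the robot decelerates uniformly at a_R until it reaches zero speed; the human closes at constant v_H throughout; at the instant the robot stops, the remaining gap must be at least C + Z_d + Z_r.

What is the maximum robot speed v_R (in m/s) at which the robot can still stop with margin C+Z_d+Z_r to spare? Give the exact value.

v_R_max = 13/20 m/s = 0.6500 m/s

quadratic (1/5)·v² + (23/25)·v + (-273/400) = 0
  disc = (23/25)² − 4·(1/5)·(-273/400) = 3481/2500 ; √disc = 59/50
  v_R = (−(23/25) + 59/50) / (2·(1/5)) = 13/20 m/s
check:
stop time T_s = (13/20)/(5/2) = 0.2600 s
robot in T_r: 0.6500·0.2000 = 0.1300 m
braking distance = 0.6500²/(2·2.5000) = 0.0845 m
human over T_r+T_s: 1.8000·(0.2000+0.2600) = 0.8280 m
C+Z_d+Z_r = 0.2500+0.1000+0.0400 = 0.3900 m
sum ≈ 0.1300+0.0845+0.8280+0.3900 ≈ 1.4325 m = S ✓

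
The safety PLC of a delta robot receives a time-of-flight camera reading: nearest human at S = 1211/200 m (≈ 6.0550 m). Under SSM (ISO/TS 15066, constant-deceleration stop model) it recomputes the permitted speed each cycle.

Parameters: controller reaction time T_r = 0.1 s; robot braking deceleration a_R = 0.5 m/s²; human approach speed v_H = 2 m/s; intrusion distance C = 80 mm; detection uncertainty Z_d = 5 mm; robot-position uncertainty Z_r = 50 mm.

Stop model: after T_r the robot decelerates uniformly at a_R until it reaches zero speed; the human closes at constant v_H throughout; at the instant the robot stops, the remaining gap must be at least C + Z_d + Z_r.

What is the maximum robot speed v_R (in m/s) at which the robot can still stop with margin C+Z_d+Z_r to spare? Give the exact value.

collect terms ⇒ (1)·v_R² + (41/10)·v_R + (-143/25) = 0
  disc = (41/10)² − 4·(1)·(-143/25) = 3969/100 ; √disc = 63/10
  v_R = (−(41/10) + 63/10) / (2·(1)) = 11/10 m/s
check:
T_s = v_R/a_R = (11/10)/(1/2) = 2.2000 s
reaction-phase robot travel = 1.1000·0.1000 = 0.1100 m
braking distance = 1.1000²/(2·0.5000) = 1.2100 m
human closes 2.0000·2.3000 = 4.6000 m
C+Z_d+Z_r = 0.0800+0.0050+0.0500 = 0.1350 m
sum ≈ 0.1100+1.2100+4.6000+0.1350 ≈ 6.0550 m = S ✓

v_R_max = 11/10 m/s = 1.1000 m/s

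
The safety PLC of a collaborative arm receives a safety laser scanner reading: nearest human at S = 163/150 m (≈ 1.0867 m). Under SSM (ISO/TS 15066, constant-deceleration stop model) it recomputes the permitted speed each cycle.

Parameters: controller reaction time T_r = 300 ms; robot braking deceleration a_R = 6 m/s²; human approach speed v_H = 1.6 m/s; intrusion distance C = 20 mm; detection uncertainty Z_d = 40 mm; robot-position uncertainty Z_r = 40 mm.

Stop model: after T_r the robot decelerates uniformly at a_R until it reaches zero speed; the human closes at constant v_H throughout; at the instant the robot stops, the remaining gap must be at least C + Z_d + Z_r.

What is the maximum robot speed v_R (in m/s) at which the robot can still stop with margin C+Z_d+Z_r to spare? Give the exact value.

v_R_max = 4/5 m/s = 0.8000 m/s

at the boundary: (1/12)·v² + (17/30)·v + (-38/75) = 0
  disc = (17/30)² − 4·(1/12)·(-38/75) = 49/100 ; √disc = 7/10
  v_R = (−(17/30) + 7/10) / (2·(1/12)) = 4/5 m/s
check:
braking lasts T_s = (4/5)/6 = 0.1333 s
robot covers v_R·T_r = 0.8000·0.3000 = 0.2400 m before braking
braking distance = 0.8000²/(2·6.0000) = 0.0533 m
human closes 1.6000·0.4333 = 0.6933 m
residual clearance needed = 0.0200+0.0400+0.0400 = 0.1000 m
sum ≈ 0.2400+0.0533+0.6933+0.1000 ≈ 1.0867 m = S ✓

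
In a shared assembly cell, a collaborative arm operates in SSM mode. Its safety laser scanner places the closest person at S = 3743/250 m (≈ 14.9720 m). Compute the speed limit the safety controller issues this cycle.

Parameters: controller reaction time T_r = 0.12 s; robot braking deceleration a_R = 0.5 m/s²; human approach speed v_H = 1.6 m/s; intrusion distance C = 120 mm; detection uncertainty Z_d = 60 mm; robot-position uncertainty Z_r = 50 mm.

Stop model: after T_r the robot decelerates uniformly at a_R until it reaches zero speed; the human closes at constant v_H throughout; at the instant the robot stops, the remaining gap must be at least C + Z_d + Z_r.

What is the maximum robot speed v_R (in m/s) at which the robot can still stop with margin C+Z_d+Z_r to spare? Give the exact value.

v_R_max = 5/2 m/s = 2.5000 m/s

quadratic (1)·v² + (83/25)·v + (-291/20) = 0
  disc = (83/25)² − 4·(1)·(-291/20) = 43264/625 ; √disc = 208/25
  v_R = (−(83/25) + 208/25) / (2·(1)) = 5/2 m/s
check:
stop time T_s = (5/2)/(1/2) = 5.0000 s
reaction-phase robot travel = 2.5000·0.1200 = 0.3000 m
robot covers 2.5000·5.0000 − ½·0.5000·5.0000² = 6.2500 m while stopping
human closes 1.6000·5.1200 = 8.1920 m
margins: 0.1200+0.0600+0.0500 = 0.2300 m
sum ≈ 0.3000+6.2500+8.1920+0.2300 ≈ 14.9720 m = S ✓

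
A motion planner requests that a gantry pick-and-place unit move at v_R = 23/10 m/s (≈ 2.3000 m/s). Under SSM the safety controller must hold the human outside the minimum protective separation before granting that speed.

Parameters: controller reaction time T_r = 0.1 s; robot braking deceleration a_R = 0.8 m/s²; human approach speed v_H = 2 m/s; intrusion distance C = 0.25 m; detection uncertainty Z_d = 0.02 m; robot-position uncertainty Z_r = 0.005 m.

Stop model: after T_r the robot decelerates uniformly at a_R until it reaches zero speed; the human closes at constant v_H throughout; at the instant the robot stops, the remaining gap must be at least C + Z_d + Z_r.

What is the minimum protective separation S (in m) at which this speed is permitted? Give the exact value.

S_min = 7809/800 m = 9.7613 m

T_s = v_R/a_R = (23/10)/(4/5) = 2.8750 s
robot in T_r: 2.3000·0.1000 = 0.2300 m
braking distance = 2.3000²/(2·0.8000) = 3.3062 m
person approaches 2.0000·(0.1000+2.8750) = 5.9500 m
margins: 0.2500+0.0200+0.0050 = 0.2750 m
S_min ≈ 0.2300+3.3062+5.9500+0.2750  ⇒  S_min = 7809/800 m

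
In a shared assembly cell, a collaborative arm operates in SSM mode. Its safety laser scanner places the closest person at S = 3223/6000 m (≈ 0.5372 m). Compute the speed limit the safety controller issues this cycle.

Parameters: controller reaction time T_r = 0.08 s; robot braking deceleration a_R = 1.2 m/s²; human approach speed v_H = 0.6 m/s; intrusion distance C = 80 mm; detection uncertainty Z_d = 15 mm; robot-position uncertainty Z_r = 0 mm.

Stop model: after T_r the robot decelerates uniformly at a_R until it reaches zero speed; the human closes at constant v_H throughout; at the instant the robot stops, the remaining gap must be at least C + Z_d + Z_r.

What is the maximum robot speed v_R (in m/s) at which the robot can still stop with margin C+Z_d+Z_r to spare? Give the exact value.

v_R_max = 1/2 m/s = 0.5000 m/s

collect terms ⇒ (5/12)·v_R² + (29/50)·v_R + (-473/1200) = 0
  disc = (29/50)² − 4·(5/12)·(-473/1200) = 89401/90000 ; √disc = 299/300
  v_R = (−(29/50) + 299/300) / (2·(5/12)) = 1/2 m/s
check:
T_s = v_R/a_R = (1/2)/(6/5) = 0.4167 s
reaction-phase robot travel = 0.5000·0.0800 = 0.0400 m
braking distance = 0.5000²/(2·1.2000) = 0.1042 m
person approaches 0.6000·(0.0800+0.4167) = 0.2980 m
residual clearance needed = 0.0800+0.0150+0.0000 = 0.0950 m
sum ≈ 0.0400+0.1042+0.2980+0.0950 ≈ 0.5372 m = S ✓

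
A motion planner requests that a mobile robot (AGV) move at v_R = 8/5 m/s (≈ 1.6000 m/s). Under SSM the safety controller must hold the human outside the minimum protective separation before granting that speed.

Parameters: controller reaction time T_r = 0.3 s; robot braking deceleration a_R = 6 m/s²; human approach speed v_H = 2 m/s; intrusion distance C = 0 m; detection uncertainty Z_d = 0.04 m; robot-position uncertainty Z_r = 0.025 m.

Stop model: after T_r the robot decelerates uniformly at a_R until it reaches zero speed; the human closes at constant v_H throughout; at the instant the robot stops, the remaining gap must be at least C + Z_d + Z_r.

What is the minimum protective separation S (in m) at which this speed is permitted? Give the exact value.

S_min = 227/120 m = 1.8917 m

T_s = v_R/a_R = (8/5)/6 = 0.2667 s
robot covers v_R·T_r = 1.6000·0.3000 = 0.4800 m before braking
braking distance = 1.6000²/(2·6.0000) = 0.2133 m
person approaches 2.0000·(0.3000+0.2667) = 1.1333 m
margins: 0.0000+0.0400+0.0250 = 0.0650 m
S_min ≈ 0.4800+0.2133+1.1333+0.0650  ⇒  S_min = 227/120 m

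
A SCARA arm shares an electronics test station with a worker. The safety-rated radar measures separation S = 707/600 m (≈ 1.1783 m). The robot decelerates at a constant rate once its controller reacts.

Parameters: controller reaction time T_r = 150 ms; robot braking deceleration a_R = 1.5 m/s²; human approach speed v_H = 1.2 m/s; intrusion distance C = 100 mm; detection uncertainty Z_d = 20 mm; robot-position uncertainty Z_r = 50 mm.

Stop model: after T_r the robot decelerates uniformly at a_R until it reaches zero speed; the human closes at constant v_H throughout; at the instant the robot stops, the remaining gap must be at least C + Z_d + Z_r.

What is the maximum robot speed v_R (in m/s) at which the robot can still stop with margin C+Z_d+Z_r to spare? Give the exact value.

quadratic (1/3)·v² + (19/20)·v + (-497/600) = 0
  disc = (19/20)² − 4·(1/3)·(-497/600) = 289/144 ; √disc = 17/12
  v_R = (−(19/20) + 17/12) / (2·(1/3)) = 7/10 m/s
check:
braking lasts T_s = (7/10)/(3/2) = 0.4667 s
robot covers v_R·T_r = 0.7000·0.1500 = 0.1050 m before braking
robot covers 0.7000·0.4667 − ½·1.5000·0.4667² = 0.1633 m while stopping
human over T_r+T_s: 1.2000·(0.1500+0.4667) = 0.7400 m
margins: 0.1000+0.0200+0.0500 = 0.1700 m
sum ≈ 0.1050+0.1633+0.7400+0.1700 ≈ 1.1783 m = S ✓

v_R_max = 7/10 m/s = 0.7000 m/s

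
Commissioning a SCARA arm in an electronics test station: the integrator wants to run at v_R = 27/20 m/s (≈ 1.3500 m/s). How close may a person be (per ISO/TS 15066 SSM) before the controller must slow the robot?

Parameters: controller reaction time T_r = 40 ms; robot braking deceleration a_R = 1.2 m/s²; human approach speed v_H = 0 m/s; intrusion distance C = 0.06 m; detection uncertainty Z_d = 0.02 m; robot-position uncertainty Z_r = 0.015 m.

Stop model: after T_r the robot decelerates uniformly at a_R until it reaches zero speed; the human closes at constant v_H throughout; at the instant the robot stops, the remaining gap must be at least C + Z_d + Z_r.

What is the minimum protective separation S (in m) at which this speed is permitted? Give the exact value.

S_min = 7267/8000 m = 0.9084 m

braking lasts T_s = (27/20)/(6/5) = 1.1250 s
robot in T_r: 1.3500·0.0400 = 0.0540 m
braking distance = 1.3500²/(2·1.2000) = 0.7594 m
person approaches 0.0000·(0.0400+1.1250) = 0.0000 m
residual clearance needed = 0.0600+0.0200+0.0150 = 0.0950 m
S_min ≈ 0.0540+0.7594+0.0000+0.0950  ⇒  S_min = 7267/8000 m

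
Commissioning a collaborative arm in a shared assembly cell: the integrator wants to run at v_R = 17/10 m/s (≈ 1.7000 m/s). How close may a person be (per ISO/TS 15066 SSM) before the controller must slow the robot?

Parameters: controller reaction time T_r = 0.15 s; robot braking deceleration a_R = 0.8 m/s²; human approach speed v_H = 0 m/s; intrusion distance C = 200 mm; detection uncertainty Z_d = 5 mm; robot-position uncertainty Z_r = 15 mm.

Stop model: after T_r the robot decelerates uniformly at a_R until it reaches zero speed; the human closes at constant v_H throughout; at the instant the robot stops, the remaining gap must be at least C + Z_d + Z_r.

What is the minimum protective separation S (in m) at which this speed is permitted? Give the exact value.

S_min = 73/32 m = 2.2812 m

T_s = v_R/a_R = (17/10)/(4/5) = 2.1250 s
reaction-phase robot travel = 1.7000·0.1500 = 0.2550 m
robot under decel: 1.7000²/(2·0.8000) = 1.8062 m
person approaches 0.0000·(0.1500+2.1250) = 0.0000 m
residual clearance needed = 0.2000+0.0050+0.0150 = 0.2200 m
S_min ≈ 0.2550+1.8062+0.0000+0.2200  ⇒  S_min = 73/32 m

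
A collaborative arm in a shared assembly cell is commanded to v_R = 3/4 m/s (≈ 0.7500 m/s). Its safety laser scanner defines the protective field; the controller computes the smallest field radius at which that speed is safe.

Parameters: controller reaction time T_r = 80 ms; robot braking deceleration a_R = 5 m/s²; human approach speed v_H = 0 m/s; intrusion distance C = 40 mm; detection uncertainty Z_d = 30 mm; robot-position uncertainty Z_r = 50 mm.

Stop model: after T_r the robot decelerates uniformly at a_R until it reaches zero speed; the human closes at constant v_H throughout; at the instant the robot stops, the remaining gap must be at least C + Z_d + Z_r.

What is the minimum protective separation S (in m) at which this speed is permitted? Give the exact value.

S_min = 189/800 m = 0.2362 m

T_s = v_R/a_R = (3/4)/5 = 0.1500 s
reaction-phase robot travel = 0.7500·0.0800 = 0.0600 m
robot covers 0.7500·0.1500 − ½·5.0000·0.1500² = 0.0563 m while stopping
person approaches 0.0000·(0.0800+0.1500) = 0.0000 m
C+Z_d+Z_r = 0.0400+0.0300+0.0500 = 0.1200 m
S_min ≈ 0.0600+0.0563+0.0000+0.1200  ⇒  S_min = 189/800 m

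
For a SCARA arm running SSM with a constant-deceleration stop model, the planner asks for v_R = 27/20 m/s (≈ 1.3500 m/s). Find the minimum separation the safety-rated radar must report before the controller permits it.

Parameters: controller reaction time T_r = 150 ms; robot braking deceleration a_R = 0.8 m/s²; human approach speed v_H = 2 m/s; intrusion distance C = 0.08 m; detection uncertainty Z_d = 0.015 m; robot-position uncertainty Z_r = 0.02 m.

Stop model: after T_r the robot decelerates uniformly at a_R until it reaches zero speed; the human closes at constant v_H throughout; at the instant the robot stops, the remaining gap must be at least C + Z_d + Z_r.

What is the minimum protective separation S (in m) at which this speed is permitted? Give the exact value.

stop time T_s = (27/20)/(4/5) = 1.6875 s
reaction-phase robot travel = 1.3500·0.1500 = 0.2025 m
robot under decel: 1.3500²/(2·0.8000) = 1.1391 m
person approaches 2.0000·(0.1500+1.6875) = 3.6750 m
C+Z_d+Z_r = 0.0800+0.0150+0.0200 = 0.1150 m
S_min ≈ 0.2025+1.1391+3.6750+0.1150  ⇒  S_min = 16421/3200 m

S_min = 16421/3200 m = 5.1316 m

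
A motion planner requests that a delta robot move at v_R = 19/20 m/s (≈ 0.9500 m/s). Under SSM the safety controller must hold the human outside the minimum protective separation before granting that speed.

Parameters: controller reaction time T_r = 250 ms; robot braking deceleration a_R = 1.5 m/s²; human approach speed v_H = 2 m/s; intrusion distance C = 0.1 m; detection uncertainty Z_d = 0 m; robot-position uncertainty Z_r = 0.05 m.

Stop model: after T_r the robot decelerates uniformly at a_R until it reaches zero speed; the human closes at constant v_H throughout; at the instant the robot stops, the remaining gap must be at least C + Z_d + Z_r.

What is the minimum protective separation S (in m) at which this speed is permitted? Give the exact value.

S_min = 491/200 m = 2.4550 m

stop time T_s = (19/20)/(3/2) = 0.6333 s
robot covers v_R·T_r = 0.9500·0.2500 = 0.2375 m before braking
robot covers 0.9500·0.6333 − ½·1.5000·0.6333² = 0.3008 m while stopping
person approaches 2.0000·(0.2500+0.6333) = 1.7667 m
residual clearance needed = 0.1000+0.0000+0.0500 = 0.1500 m
S_min ≈ 0.2375+0.3008+1.7667+0.1500  ⇒  S_min = 491/200 m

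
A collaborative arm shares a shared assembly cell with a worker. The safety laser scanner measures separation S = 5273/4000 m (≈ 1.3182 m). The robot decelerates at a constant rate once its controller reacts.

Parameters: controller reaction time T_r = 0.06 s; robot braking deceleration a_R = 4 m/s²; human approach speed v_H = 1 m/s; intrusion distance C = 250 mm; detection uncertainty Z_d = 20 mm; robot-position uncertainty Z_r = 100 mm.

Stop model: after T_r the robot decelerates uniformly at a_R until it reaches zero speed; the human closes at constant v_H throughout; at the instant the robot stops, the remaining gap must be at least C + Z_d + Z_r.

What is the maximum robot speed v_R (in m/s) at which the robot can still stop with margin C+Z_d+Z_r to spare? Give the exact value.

v_R_max = 17/10 m/s = 1.7000 m/s

collect terms ⇒ (1/8)·v_R² + (31/100)·v_R + (-3553/4000) = 0
  disc = (31/100)² − 4·(1/8)·(-3553/4000) = 21609/40000 ; √disc = 147/200
  v_R = (−(31/100) + 147/200) / (2·(1/8)) = 17/10 m/s
check:
braking lasts T_s = (17/10)/4 = 0.4250 s
robot in T_r: 1.7000·0.0600 = 0.1020 m
braking distance = 1.7000²/(2·4.0000) = 0.3613 m
human closes 1.0000·0.4850 = 0.4850 m
residual clearance needed = 0.2500+0.0200+0.1000 = 0.3700 m
sum ≈ 0.1020+0.3613+0.4850+0.3700 ≈ 1.3182 m = S ✓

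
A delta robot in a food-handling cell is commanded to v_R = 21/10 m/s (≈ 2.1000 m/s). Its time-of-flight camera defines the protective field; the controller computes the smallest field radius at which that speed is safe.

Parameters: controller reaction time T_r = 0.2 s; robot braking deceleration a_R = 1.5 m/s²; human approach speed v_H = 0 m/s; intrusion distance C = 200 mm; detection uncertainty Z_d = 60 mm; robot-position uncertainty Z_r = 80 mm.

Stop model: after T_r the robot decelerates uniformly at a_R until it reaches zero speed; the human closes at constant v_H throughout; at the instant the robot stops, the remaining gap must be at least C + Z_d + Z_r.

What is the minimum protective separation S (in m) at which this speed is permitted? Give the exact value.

S_min = 223/100 m = 2.2300 m

T_s = v_R/a_R = (21/10)/(3/2) = 1.4000 s
reaction-phase robot travel = 2.1000·0.2000 = 0.4200 m
braking distance = 2.1000²/(2·1.5000) = 1.4700 m
person approaches 0.0000·(0.2000+1.4000) = 0.0000 m
margins: 0.2000+0.0600+0.0800 = 0.3400 m
S_min ≈ 0.4200+1.4700+0.0000+0.3400  ⇒  S_min = 223/100 m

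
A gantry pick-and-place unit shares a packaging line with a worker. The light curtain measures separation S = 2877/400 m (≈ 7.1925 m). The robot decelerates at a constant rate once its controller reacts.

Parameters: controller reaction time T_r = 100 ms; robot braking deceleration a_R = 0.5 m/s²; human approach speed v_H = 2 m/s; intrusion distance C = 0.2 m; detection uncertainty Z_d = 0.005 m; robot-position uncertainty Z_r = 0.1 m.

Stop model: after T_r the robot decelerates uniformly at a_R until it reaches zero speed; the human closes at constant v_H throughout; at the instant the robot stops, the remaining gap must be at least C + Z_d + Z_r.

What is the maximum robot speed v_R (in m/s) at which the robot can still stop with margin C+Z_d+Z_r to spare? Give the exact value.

at the boundary: (1)·v² + (41/10)·v + (-107/16) = 0
  disc = (41/10)² − 4·(1)·(-107/16) = 1089/25 ; √disc = 33/5
  v_R = (−(41/10) + 33/5) / (2·(1)) = 5/4 m/s
check:
braking lasts T_s = (5/4)/(1/2) = 2.5000 s
robot covers v_R·T_r = 1.2500·0.1000 = 0.1250 m before braking
robot covers 1.2500·2.5000 − ½·0.5000·2.5000² = 1.5625 m while stopping
human over T_r+T_s: 2.0000·(0.1000+2.5000) = 5.2000 m
margins: 0.2000+0.0050+0.1000 = 0.3050 m
sum ≈ 0.1250+1.5625+5.2000+0.3050 ≈ 7.1925 m = S ✓

v_R_max = 5/4 m/s = 1.2500 m/s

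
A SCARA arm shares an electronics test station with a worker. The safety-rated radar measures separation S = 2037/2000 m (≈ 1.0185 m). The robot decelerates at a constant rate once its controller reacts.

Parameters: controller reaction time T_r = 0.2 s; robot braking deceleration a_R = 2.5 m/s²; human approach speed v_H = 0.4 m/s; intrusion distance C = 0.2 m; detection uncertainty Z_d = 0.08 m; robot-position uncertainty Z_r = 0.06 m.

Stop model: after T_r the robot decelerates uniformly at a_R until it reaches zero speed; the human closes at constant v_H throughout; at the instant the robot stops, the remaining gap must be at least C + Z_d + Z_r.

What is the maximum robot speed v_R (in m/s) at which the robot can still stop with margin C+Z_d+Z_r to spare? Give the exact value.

v_R_max = 21/20 m/s = 1.0500 m/s

collect terms ⇒ (1/5)·v_R² + (9/25)·v_R + (-1197/2000) = 0
  disc = (9/25)² − 4·(1/5)·(-1197/2000) = 1521/2500 ; √disc = 39/50
  v_R = (−(9/25) + 39/50) / (2·(1/5)) = 21/20 m/s
check:
stop time T_s = (21/20)/(5/2) = 0.4200 s
robot in T_r: 1.0500·0.2000 = 0.2100 m
robot covers 1.0500·0.4200 − ½·2.5000·0.4200² = 0.2205 m while stopping
human closes 0.4000·0.6200 = 0.2480 m
residual clearance needed = 0.2000+0.0800+0.0600 = 0.3400 m
sum ≈ 0.2100+0.2205+0.2480+0.3400 ≈ 1.0185 m = S ✓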